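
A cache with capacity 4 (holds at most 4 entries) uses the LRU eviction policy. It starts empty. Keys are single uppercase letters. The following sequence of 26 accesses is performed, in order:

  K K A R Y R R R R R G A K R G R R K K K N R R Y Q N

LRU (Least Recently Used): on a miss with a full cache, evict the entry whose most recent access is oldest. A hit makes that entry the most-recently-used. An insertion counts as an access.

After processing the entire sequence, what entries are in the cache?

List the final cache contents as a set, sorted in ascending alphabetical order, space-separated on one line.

Answer: N Q R Y

Derivation:
LRU simulation (capacity=4):
  1. access K: MISS. Cache (LRU->MRU): [K]
  2. access K: HIT. Cache (LRU->MRU): [K]
  3. access A: MISS. Cache (LRU->MRU): [K A]
  4. access R: MISS. Cache (LRU->MRU): [K A R]
  5. access Y: MISS. Cache (LRU->MRU): [K A R Y]
  6. access R: HIT. Cache (LRU->MRU): [K A Y R]
  7. access R: HIT. Cache (LRU->MRU): [K A Y R]
  8. access R: HIT. Cache (LRU->MRU): [K A Y R]
  9. access R: HIT. Cache (LRU->MRU): [K A Y R]
  10. access R: HIT. Cache (LRU->MRU): [K A Y R]
  11. access G: MISS, evict K. Cache (LRU->MRU): [A Y R G]
  12. access A: HIT. Cache (LRU->MRU): [Y R G A]
  13. access K: MISS, evict Y. Cache (LRU->MRU): [R G A K]
  14. access R: HIT. Cache (LRU->MRU): [G A K R]
  15. access G: HIT. Cache (LRU->MRU): [A K R G]
  16. access R: HIT. Cache (LRU->MRU): [A K G R]
  17. access R: HIT. Cache (LRU->MRU): [A K G R]
  18. access K: HIT. Cache (LRU->MRU): [A G R K]
  19. access K: HIT. Cache (LRU->MRU): [A G R K]
  20. access K: HIT. Cache (LRU->MRU): [A G R K]
  21. access N: MISS, evict A. Cache (LRU->MRU): [G R K N]
  22. access R: HIT. Cache (LRU->MRU): [G K N R]
  23. access R: HIT. Cache (LRU->MRU): [G K N R]
  24. access Y: MISS, evict G. Cache (LRU->MRU): [K N R Y]
  25. access Q: MISS, evict K. Cache (LRU->MRU): [N R Y Q]
  26. access N: HIT. Cache (LRU->MRU): [R Y Q N]
Total: 17 hits, 9 misses, 5 evictions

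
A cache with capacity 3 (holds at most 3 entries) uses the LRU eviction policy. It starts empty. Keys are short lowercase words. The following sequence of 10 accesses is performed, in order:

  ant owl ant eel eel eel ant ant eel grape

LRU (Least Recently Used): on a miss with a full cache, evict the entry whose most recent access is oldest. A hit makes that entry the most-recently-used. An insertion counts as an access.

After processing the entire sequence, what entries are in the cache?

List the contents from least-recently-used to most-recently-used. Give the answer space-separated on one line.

Answer: ant eel grape

Derivation:
LRU simulation (capacity=3):
  1. access ant: MISS. Cache (LRU->MRU): [ant]
  2. access owl: MISS. Cache (LRU->MRU): [ant owl]
  3. access ant: HIT. Cache (LRU->MRU): [owl ant]
  4. access eel: MISS. Cache (LRU->MRU): [owl ant eel]
  5. access eel: HIT. Cache (LRU->MRU): [owl ant eel]
  6. access eel: HIT. Cache (LRU->MRU): [owl ant eel]
  7. access ant: HIT. Cache (LRU->MRU): [owl eel ant]
  8. access ant: HIT. Cache (LRU->MRU): [owl eel ant]
  9. access eel: HIT. Cache (LRU->MRU): [owl ant eel]
  10. access grape: MISS, evict owl. Cache (LRU->MRU): [ant eel grape]
Total: 6 hits, 4 misses, 1 evictions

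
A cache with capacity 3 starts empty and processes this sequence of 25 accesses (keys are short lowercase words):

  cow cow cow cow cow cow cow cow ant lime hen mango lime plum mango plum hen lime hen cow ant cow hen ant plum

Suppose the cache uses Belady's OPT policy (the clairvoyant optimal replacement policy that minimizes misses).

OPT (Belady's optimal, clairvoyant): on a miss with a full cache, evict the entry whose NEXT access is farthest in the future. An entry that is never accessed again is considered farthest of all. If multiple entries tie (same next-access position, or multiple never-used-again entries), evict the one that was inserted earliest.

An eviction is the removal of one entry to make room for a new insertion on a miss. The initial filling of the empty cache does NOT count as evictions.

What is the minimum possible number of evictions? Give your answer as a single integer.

OPT (Belady) simulation (capacity=3):
  1. access cow: MISS. Cache: [cow]
  2. access cow: HIT. Next use of cow: step 3. Cache: [cow]
  3. access cow: HIT. Next use of cow: step 4. Cache: [cow]
  4. access cow: HIT. Next use of cow: step 5. Cache: [cow]
  5. access cow: HIT. Next use of cow: step 6. Cache: [cow]
  6. access cow: HIT. Next use of cow: step 7. Cache: [cow]
  7. access cow: HIT. Next use of cow: step 8. Cache: [cow]
  8. access cow: HIT. Next use of cow: step 20. Cache: [cow]
  9. access ant: MISS. Cache: [cow ant]
  10. access lime: MISS. Cache: [cow ant lime]
  11. access hen: MISS, evict ant (next use: step 21). Cache: [cow lime hen]
  12. access mango: MISS, evict cow (next use: step 20). Cache: [lime hen mango]
  13. access lime: HIT. Next use of lime: step 18. Cache: [lime hen mango]
  14. access plum: MISS, evict lime (next use: step 18). Cache: [hen mango plum]
  15. access mango: HIT. Next use of mango: never. Cache: [hen mango plum]
  16. access plum: HIT. Next use of plum: step 25. Cache: [hen mango plum]
  17. access hen: HIT. Next use of hen: step 19. Cache: [hen mango plum]
  18. access lime: MISS, evict mango (next use: never). Cache: [hen plum lime]
  19. access hen: HIT. Next use of hen: step 23. Cache: [hen plum lime]
  20. access cow: MISS, evict lime (next use: never). Cache: [hen plum cow]
  21. access ant: MISS, evict plum (next use: step 25). Cache: [hen cow ant]
  22. access cow: HIT. Next use of cow: never. Cache: [hen cow ant]
  23. access hen: HIT. Next use of hen: never. Cache: [hen cow ant]
  24. access ant: HIT. Next use of ant: never. Cache: [hen cow ant]
  25. access plum: MISS, evict hen (next use: never). Cache: [cow ant plum]
Total: 15 hits, 10 misses, 7 evictions

Answer: 7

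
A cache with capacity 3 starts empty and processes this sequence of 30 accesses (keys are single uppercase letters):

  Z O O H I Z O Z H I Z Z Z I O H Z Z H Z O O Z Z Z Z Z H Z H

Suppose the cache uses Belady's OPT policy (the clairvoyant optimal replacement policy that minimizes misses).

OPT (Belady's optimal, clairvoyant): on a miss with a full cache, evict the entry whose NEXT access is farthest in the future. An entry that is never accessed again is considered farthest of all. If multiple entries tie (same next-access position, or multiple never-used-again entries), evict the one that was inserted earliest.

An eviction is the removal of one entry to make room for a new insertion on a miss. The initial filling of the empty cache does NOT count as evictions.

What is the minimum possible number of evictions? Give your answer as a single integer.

Answer: 3

Derivation:
OPT (Belady) simulation (capacity=3):
  1. access Z: MISS. Cache: [Z]
  2. access O: MISS. Cache: [Z O]
  3. access O: HIT. Next use of O: step 7. Cache: [Z O]
  4. access H: MISS. Cache: [Z O H]
  5. access I: MISS, evict H (next use: step 9). Cache: [Z O I]
  6. access Z: HIT. Next use of Z: step 8. Cache: [Z O I]
  7. access O: HIT. Next use of O: step 15. Cache: [Z O I]
  8. access Z: HIT. Next use of Z: step 11. Cache: [Z O I]
  9. access H: MISS, evict O (next use: step 15). Cache: [Z I H]
  10. access I: HIT. Next use of I: step 14. Cache: [Z I H]
  11. access Z: HIT. Next use of Z: step 12. Cache: [Z I H]
  12. access Z: HIT. Next use of Z: step 13. Cache: [Z I H]
  13. access Z: HIT. Next use of Z: step 17. Cache: [Z I H]
  14. access I: HIT. Next use of I: never. Cache: [Z I H]
  15. access O: MISS, evict I (next use: never). Cache: [Z H O]
  16. access H: HIT. Next use of H: step 19. Cache: [Z H O]
  17. access Z: HIT. Next use of Z: step 18. Cache: [Z H O]
  18. access Z: HIT. Next use of Z: step 20. Cache: [Z H O]
  19. access H: HIT. Next use of H: step 28. Cache: [Z H O]
  20. access Z: HIT. Next use of Z: step 23. Cache: [Z H O]
  21. access O: HIT. Next use of O: step 22. Cache: [Z H O]
  22. access O: HIT. Next use of O: never. Cache: [Z H O]
  23. access Z: HIT. Next use of Z: step 24. Cache: [Z H O]
  24. access Z: HIT. Next use of Z: step 25. Cache: [Z H O]
  25. access Z: HIT. Next use of Z: step 26. Cache: [Z H O]
  26. access Z: HIT. Next use of Z: step 27. Cache: [Z H O]
  27. access Z: HIT. Next use of Z: step 29. Cache: [Z H O]
  28. access H: HIT. Next use of H: step 30. Cache: [Z H O]
  29. access Z: HIT. Next use of Z: never. Cache: [Z H O]
  30. access H: HIT. Next use of H: never. Cache: [Z H O]
Total: 24 hits, 6 misses, 3 evictions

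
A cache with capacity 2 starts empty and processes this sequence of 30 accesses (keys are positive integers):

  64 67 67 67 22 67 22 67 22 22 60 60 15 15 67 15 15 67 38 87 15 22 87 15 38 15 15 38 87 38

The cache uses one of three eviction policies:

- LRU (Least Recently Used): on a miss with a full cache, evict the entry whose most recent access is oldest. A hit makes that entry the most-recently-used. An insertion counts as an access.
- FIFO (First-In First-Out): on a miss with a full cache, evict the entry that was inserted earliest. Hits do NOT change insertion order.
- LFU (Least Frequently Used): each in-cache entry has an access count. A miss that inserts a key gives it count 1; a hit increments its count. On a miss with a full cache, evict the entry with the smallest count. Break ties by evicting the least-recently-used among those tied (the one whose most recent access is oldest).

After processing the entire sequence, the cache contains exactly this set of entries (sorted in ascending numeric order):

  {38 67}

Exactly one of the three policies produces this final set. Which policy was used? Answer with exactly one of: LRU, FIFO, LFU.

Simulating under each policy and comparing final sets:
  LRU: final set = {38 87} -> differs
  FIFO: final set = {38 87} -> differs
  LFU: final set = {38 67} -> MATCHES target
Only LFU produces the target set.

Answer: LFU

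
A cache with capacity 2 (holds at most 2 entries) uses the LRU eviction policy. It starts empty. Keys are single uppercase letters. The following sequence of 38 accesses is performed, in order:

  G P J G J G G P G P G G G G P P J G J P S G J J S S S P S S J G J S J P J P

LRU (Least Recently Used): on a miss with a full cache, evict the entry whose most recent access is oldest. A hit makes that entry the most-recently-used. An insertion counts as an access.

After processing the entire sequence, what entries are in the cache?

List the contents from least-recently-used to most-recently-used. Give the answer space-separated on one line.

LRU simulation (capacity=2):
  1. access G: MISS. Cache (LRU->MRU): [G]
  2. access P: MISS. Cache (LRU->MRU): [G P]
  3. access J: MISS, evict G. Cache (LRU->MRU): [P J]
  4. access G: MISS, evict P. Cache (LRU->MRU): [J G]
  5. access J: HIT. Cache (LRU->MRU): [G J]
  6. access G: HIT. Cache (LRU->MRU): [J G]
  7. access G: HIT. Cache (LRU->MRU): [J G]
  8. access P: MISS, evict J. Cache (LRU->MRU): [G P]
  9. access G: HIT. Cache (LRU->MRU): [P G]
  10. access P: HIT. Cache (LRU->MRU): [G P]
  11. access G: HIT. Cache (LRU->MRU): [P G]
  12. access G: HIT. Cache (LRU->MRU): [P G]
  13. access G: HIT. Cache (LRU->MRU): [P G]
  14. access G: HIT. Cache (LRU->MRU): [P G]
  15. access P: HIT. Cache (LRU->MRU): [G P]
  16. access P: HIT. Cache (LRU->MRU): [G P]
  17. access J: MISS, evict G. Cache (LRU->MRU): [P J]
  18. access G: MISS, evict P. Cache (LRU->MRU): [J G]
  19. access J: HIT. Cache (LRU->MRU): [G J]
  20. access P: MISS, evict G. Cache (LRU->MRU): [J P]
  21. access S: MISS, evict J. Cache (LRU->MRU): [P S]
  22. access G: MISS, evict P. Cache (LRU->MRU): [S G]
  23. access J: MISS, evict S. Cache (LRU->MRU): [G J]
  24. access J: HIT. Cache (LRU->MRU): [G J]
  25. access S: MISS, evict G. Cache (LRU->MRU): [J S]
  26. access S: HIT. Cache (LRU->MRU): [J S]
  27. access S: HIT. Cache (LRU->MRU): [J S]
  28. access P: MISS, evict J. Cache (LRU->MRU): [S P]
  29. access S: HIT. Cache (LRU->MRU): [P S]
  30. access S: HIT. Cache (LRU->MRU): [P S]
  31. access J: MISS, evict P. Cache (LRU->MRU): [S J]
  32. access G: MISS, evict S. Cache (LRU->MRU): [J G]
  33. access J: HIT. Cache (LRU->MRU): [G J]
  34. access S: MISS, evict G. Cache (LRU->MRU): [J S]
  35. access J: HIT. Cache (LRU->MRU): [S J]
  36. access P: MISS, evict S. Cache (LRU->MRU): [J P]
  37. access J: HIT. Cache (LRU->MRU): [P J]
  38. access P: HIT. Cache (LRU->MRU): [J P]
Total: 21 hits, 17 misses, 15 evictions

Answer: J P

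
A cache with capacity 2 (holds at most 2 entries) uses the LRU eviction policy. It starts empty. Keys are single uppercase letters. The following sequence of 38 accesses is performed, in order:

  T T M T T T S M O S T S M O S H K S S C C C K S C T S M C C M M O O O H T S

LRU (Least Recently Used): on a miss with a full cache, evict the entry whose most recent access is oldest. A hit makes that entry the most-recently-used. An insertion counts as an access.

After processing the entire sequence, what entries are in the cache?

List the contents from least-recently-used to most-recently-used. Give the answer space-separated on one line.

Answer: T S

Derivation:
LRU simulation (capacity=2):
  1. access T: MISS. Cache (LRU->MRU): [T]
  2. access T: HIT. Cache (LRU->MRU): [T]
  3. access M: MISS. Cache (LRU->MRU): [T M]
  4. access T: HIT. Cache (LRU->MRU): [M T]
  5. access T: HIT. Cache (LRU->MRU): [M T]
  6. access T: HIT. Cache (LRU->MRU): [M T]
  7. access S: MISS, evict M. Cache (LRU->MRU): [T S]
  8. access M: MISS, evict T. Cache (LRU->MRU): [S M]
  9. access O: MISS, evict S. Cache (LRU->MRU): [M O]
  10. access S: MISS, evict M. Cache (LRU->MRU): [O S]
  11. access T: MISS, evict O. Cache (LRU->MRU): [S T]
  12. access S: HIT. Cache (LRU->MRU): [T S]
  13. access M: MISS, evict T. Cache (LRU->MRU): [S M]
  14. access O: MISS, evict S. Cache (LRU->MRU): [M O]
  15. access S: MISS, evict M. Cache (LRU->MRU): [O S]
  16. access H: MISS, evict O. Cache (LRU->MRU): [S H]
  17. access K: MISS, evict S. Cache (LRU->MRU): [H K]
  18. access S: MISS, evict H. Cache (LRU->MRU): [K S]
  19. access S: HIT. Cache (LRU->MRU): [K S]
  20. access C: MISS, evict K. Cache (LRU->MRU): [S C]
  21. access C: HIT. Cache (LRU->MRU): [S C]
  22. access C: HIT. Cache (LRU->MRU): [S C]
  23. access K: MISS, evict S. Cache (LRU->MRU): [C K]
  24. access S: MISS, evict C. Cache (LRU->MRU): [K S]
  25. access C: MISS, evict K. Cache (LRU->MRU): [S C]
  26. access T: MISS, evict S. Cache (LRU->MRU): [C T]
  27. access S: MISS, evict C. Cache (LRU->MRU): [T S]
  28. access M: MISS, evict T. Cache (LRU->MRU): [S M]
  29. access C: MISS, evict S. Cache (LRU->MRU): [M C]
  30. access C: HIT. Cache (LRU->MRU): [M C]
  31. access M: HIT. Cache (LRU->MRU): [C M]
  32. access M: HIT. Cache (LRU->MRU): [C M]
  33. access O: MISS, evict C. Cache (LRU->MRU): [M O]
  34. access O: HIT. Cache (LRU->MRU): [M O]
  35. access O: HIT. Cache (LRU->MRU): [M O]
  36. access H: MISS, evict M. Cache (LRU->MRU): [O H]
  37. access T: MISS, evict O. Cache (LRU->MRU): [H T]
  38. access S: MISS, evict H. Cache (LRU->MRU): [T S]
Total: 13 hits, 25 misses, 23 evictions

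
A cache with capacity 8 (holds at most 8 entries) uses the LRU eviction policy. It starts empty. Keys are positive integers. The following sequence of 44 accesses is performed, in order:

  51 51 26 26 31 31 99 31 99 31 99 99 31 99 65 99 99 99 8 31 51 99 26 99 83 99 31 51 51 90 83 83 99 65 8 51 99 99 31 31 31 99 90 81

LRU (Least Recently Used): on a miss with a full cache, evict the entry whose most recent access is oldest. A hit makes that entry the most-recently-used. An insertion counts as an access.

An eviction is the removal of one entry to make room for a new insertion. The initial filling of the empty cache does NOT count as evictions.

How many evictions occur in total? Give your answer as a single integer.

Answer: 1

Derivation:
LRU simulation (capacity=8):
  1. access 51: MISS. Cache (LRU->MRU): [51]
  2. access 51: HIT. Cache (LRU->MRU): [51]
  3. access 26: MISS. Cache (LRU->MRU): [51 26]
  4. access 26: HIT. Cache (LRU->MRU): [51 26]
  5. access 31: MISS. Cache (LRU->MRU): [51 26 31]
  6. access 31: HIT. Cache (LRU->MRU): [51 26 31]
  7. access 99: MISS. Cache (LRU->MRU): [51 26 31 99]
  8. access 31: HIT. Cache (LRU->MRU): [51 26 99 31]
  9. access 99: HIT. Cache (LRU->MRU): [51 26 31 99]
  10. access 31: HIT. Cache (LRU->MRU): [51 26 99 31]
  11. access 99: HIT. Cache (LRU->MRU): [51 26 31 99]
  12. access 99: HIT. Cache (LRU->MRU): [51 26 31 99]
  13. access 31: HIT. Cache (LRU->MRU): [51 26 99 31]
  14. access 99: HIT. Cache (LRU->MRU): [51 26 31 99]
  15. access 65: MISS. Cache (LRU->MRU): [51 26 31 99 65]
  16. access 99: HIT. Cache (LRU->MRU): [51 26 31 65 99]
  17. access 99: HIT. Cache (LRU->MRU): [51 26 31 65 99]
  18. access 99: HIT. Cache (LRU->MRU): [51 26 31 65 99]
  19. access 8: MISS. Cache (LRU->MRU): [51 26 31 65 99 8]
  20. access 31: HIT. Cache (LRU->MRU): [51 26 65 99 8 31]
  21. access 51: HIT. Cache (LRU->MRU): [26 65 99 8 31 51]
  22. access 99: HIT. Cache (LRU->MRU): [26 65 8 31 51 99]
  23. access 26: HIT. Cache (LRU->MRU): [65 8 31 51 99 26]
  24. access 99: HIT. Cache (LRU->MRU): [65 8 31 51 26 99]
  25. access 83: MISS. Cache (LRU->MRU): [65 8 31 51 26 99 83]
  26. access 99: HIT. Cache (LRU->MRU): [65 8 31 51 26 83 99]
  27. access 31: HIT. Cache (LRU->MRU): [65 8 51 26 83 99 31]
  28. access 51: HIT. Cache (LRU->MRU): [65 8 26 83 99 31 51]
  29. access 51: HIT. Cache (LRU->MRU): [65 8 26 83 99 31 51]
  30. access 90: MISS. Cache (LRU->MRU): [65 8 26 83 99 31 51 90]
  31. access 83: HIT. Cache (LRU->MRU): [65 8 26 99 31 51 90 83]
  32. access 83: HIT. Cache (LRU->MRU): [65 8 26 99 31 51 90 83]
  33. access 99: HIT. Cache (LRU->MRU): [65 8 26 31 51 90 83 99]
  34. access 65: HIT. Cache (LRU->MRU): [8 26 31 51 90 83 99 65]
  35. access 8: HIT. Cache (LRU->MRU): [26 31 51 90 83 99 65 8]
  36. access 51: HIT. Cache (LRU->MRU): [26 31 90 83 99 65 8 51]
  37. access 99: HIT. Cache (LRU->MRU): [26 31 90 83 65 8 51 99]
  38. access 99: HIT. Cache (LRU->MRU): [26 31 90 83 65 8 51 99]
  39. access 31: HIT. Cache (LRU->MRU): [26 90 83 65 8 51 99 31]
  40. access 31: HIT. Cache (LRU->MRU): [26 90 83 65 8 51 99 31]
  41. access 31: HIT. Cache (LRU->MRU): [26 90 83 65 8 51 99 31]
  42. access 99: HIT. Cache (LRU->MRU): [26 90 83 65 8 51 31 99]
  43. access 90: HIT. Cache (LRU->MRU): [26 83 65 8 51 31 99 90]
  44. access 81: MISS, evict 26. Cache (LRU->MRU): [83 65 8 51 31 99 90 81]
Total: 35 hits, 9 misses, 1 evictions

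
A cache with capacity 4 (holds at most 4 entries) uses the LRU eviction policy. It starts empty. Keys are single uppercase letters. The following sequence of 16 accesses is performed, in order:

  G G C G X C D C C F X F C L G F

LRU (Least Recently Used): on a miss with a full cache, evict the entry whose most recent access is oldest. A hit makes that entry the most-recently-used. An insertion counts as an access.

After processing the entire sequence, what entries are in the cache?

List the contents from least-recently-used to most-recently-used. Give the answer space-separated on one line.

Answer: C L G F

Derivation:
LRU simulation (capacity=4):
  1. access G: MISS. Cache (LRU->MRU): [G]
  2. access G: HIT. Cache (LRU->MRU): [G]
  3. access C: MISS. Cache (LRU->MRU): [G C]
  4. access G: HIT. Cache (LRU->MRU): [C G]
  5. access X: MISS. Cache (LRU->MRU): [C G X]
  6. access C: HIT. Cache (LRU->MRU): [G X C]
  7. access D: MISS. Cache (LRU->MRU): [G X C D]
  8. access C: HIT. Cache (LRU->MRU): [G X D C]
  9. access C: HIT. Cache (LRU->MRU): [G X D C]
  10. access F: MISS, evict G. Cache (LRU->MRU): [X D C F]
  11. access X: HIT. Cache (LRU->MRU): [D C F X]
  12. access F: HIT. Cache (LRU->MRU): [D C X F]
  13. access C: HIT. Cache (LRU->MRU): [D X F C]
  14. access L: MISS, evict D. Cache (LRU->MRU): [X F C L]
  15. access G: MISS, evict X. Cache (LRU->MRU): [F C L G]
  16. access F: HIT. Cache (LRU->MRU): [C L G F]
Total: 9 hits, 7 misses, 3 evictions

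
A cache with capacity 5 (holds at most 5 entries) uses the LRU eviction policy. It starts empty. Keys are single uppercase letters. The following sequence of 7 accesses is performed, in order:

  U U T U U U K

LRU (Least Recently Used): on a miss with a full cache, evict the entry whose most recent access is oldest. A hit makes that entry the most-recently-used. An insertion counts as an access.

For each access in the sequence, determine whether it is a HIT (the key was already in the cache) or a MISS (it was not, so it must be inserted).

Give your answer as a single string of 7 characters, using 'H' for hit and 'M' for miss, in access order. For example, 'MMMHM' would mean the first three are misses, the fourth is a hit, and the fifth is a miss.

Answer: MHMHHHM

Derivation:
LRU simulation (capacity=5):
  1. access U: MISS. Cache (LRU->MRU): [U]
  2. access U: HIT. Cache (LRU->MRU): [U]
  3. access T: MISS. Cache (LRU->MRU): [U T]
  4. access U: HIT. Cache (LRU->MRU): [T U]
  5. access U: HIT. Cache (LRU->MRU): [T U]
  6. access U: HIT. Cache (LRU->MRU): [T U]
  7. access K: MISS. Cache (LRU->MRU): [T U K]
Total: 4 hits, 3 misses, 0 evictions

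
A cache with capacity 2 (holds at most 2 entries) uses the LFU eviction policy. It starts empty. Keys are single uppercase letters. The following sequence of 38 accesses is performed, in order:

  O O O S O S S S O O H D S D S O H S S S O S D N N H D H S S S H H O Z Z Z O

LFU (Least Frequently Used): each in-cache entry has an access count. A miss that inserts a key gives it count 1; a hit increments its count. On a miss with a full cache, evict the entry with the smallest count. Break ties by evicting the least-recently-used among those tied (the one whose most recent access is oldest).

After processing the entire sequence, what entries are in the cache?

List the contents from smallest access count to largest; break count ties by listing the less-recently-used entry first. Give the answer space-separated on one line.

Answer: Z O

Derivation:
LFU simulation (capacity=2):
  1. access O: MISS. Cache: [O(c=1)]
  2. access O: HIT, count now 2. Cache: [O(c=2)]
  3. access O: HIT, count now 3. Cache: [O(c=3)]
  4. access S: MISS. Cache: [S(c=1) O(c=3)]
  5. access O: HIT, count now 4. Cache: [S(c=1) O(c=4)]
  6. access S: HIT, count now 2. Cache: [S(c=2) O(c=4)]
  7. access S: HIT, count now 3. Cache: [S(c=3) O(c=4)]
  8. access S: HIT, count now 4. Cache: [O(c=4) S(c=4)]
  9. access O: HIT, count now 5. Cache: [S(c=4) O(c=5)]
  10. access O: HIT, count now 6. Cache: [S(c=4) O(c=6)]
  11. access H: MISS, evict S(c=4). Cache: [H(c=1) O(c=6)]
  12. access D: MISS, evict H(c=1). Cache: [D(c=1) O(c=6)]
  13. access S: MISS, evict D(c=1). Cache: [S(c=1) O(c=6)]
  14. access D: MISS, evict S(c=1). Cache: [D(c=1) O(c=6)]
  15. access S: MISS, evict D(c=1). Cache: [S(c=1) O(c=6)]
  16. access O: HIT, count now 7. Cache: [S(c=1) O(c=7)]
  17. access H: MISS, evict S(c=1). Cache: [H(c=1) O(c=7)]
  18. access S: MISS, evict H(c=1). Cache: [S(c=1) O(c=7)]
  19. access S: HIT, count now 2. Cache: [S(c=2) O(c=7)]
  20. access S: HIT, count now 3. Cache: [S(c=3) O(c=7)]
  21. access O: HIT, count now 8. Cache: [S(c=3) O(c=8)]
  22. access S: HIT, count now 4. Cache: [S(c=4) O(c=8)]
  23. access D: MISS, evict S(c=4). Cache: [D(c=1) O(c=8)]
  24. access N: MISS, evict D(c=1). Cache: [N(c=1) O(c=8)]
  25. access N: HIT, count now 2. Cache: [N(c=2) O(c=8)]
  26. access H: MISS, evict N(c=2). Cache: [H(c=1) O(c=8)]
  27. access D: MISS, evict H(c=1). Cache: [D(c=1) O(c=8)]
  28. access H: MISS, evict D(c=1). Cache: [H(c=1) O(c=8)]
  29. access S: MISS, evict H(c=1). Cache: [S(c=1) O(c=8)]
  30. access S: HIT, count now 2. Cache: [S(c=2) O(c=8)]
  31. access S: HIT, count now 3. Cache: [S(c=3) O(c=8)]
  32. access H: MISS, evict S(c=3). Cache: [H(c=1) O(c=8)]
  33. access H: HIT, count now 2. Cache: [H(c=2) O(c=8)]
  34. access O: HIT, count now 9. Cache: [H(c=2) O(c=9)]
  35. access Z: MISS, evict H(c=2). Cache: [Z(c=1) O(c=9)]
  36. access Z: HIT, count now 2. Cache: [Z(c=2) O(c=9)]
  37. access Z: HIT, count now 3. Cache: [Z(c=3) O(c=9)]
  38. access O: HIT, count now 10. Cache: [Z(c=3) O(c=10)]
Total: 21 hits, 17 misses, 15 evictions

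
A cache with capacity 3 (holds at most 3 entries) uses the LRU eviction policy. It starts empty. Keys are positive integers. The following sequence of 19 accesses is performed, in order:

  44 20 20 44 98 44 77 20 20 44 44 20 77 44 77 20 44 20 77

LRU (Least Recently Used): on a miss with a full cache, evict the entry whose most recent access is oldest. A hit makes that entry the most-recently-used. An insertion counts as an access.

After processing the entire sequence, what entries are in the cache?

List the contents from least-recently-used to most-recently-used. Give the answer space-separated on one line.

LRU simulation (capacity=3):
  1. access 44: MISS. Cache (LRU->MRU): [44]
  2. access 20: MISS. Cache (LRU->MRU): [44 20]
  3. access 20: HIT. Cache (LRU->MRU): [44 20]
  4. access 44: HIT. Cache (LRU->MRU): [20 44]
  5. access 98: MISS. Cache (LRU->MRU): [20 44 98]
  6. access 44: HIT. Cache (LRU->MRU): [20 98 44]
  7. access 77: MISS, evict 20. Cache (LRU->MRU): [98 44 77]
  8. access 20: MISS, evict 98. Cache (LRU->MRU): [44 77 20]
  9. access 20: HIT. Cache (LRU->MRU): [44 77 20]
  10. access 44: HIT. Cache (LRU->MRU): [77 20 44]
  11. access 44: HIT. Cache (LRU->MRU): [77 20 44]
  12. access 20: HIT. Cache (LRU->MRU): [77 44 20]
  13. access 77: HIT. Cache (LRU->MRU): [44 20 77]
  14. access 44: HIT. Cache (LRU->MRU): [20 77 44]
  15. access 77: HIT. Cache (LRU->MRU): [20 44 77]
  16. access 20: HIT. Cache (LRU->MRU): [44 77 20]
  17. access 44: HIT. Cache (LRU->MRU): [77 20 44]
  18. access 20: HIT. Cache (LRU->MRU): [77 44 20]
  19. access 77: HIT. Cache (LRU->MRU): [44 20 77]
Total: 14 hits, 5 misses, 2 evictions

Answer: 44 20 77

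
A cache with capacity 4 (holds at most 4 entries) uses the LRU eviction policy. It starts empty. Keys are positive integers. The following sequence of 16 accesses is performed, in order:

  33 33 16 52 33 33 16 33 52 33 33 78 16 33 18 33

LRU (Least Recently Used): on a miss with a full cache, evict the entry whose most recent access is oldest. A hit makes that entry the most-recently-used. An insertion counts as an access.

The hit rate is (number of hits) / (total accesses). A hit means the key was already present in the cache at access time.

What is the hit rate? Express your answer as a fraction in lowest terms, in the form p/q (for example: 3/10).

LRU simulation (capacity=4):
  1. access 33: MISS. Cache (LRU->MRU): [33]
  2. access 33: HIT. Cache (LRU->MRU): [33]
  3. access 16: MISS. Cache (LRU->MRU): [33 16]
  4. access 52: MISS. Cache (LRU->MRU): [33 16 52]
  5. access 33: HIT. Cache (LRU->MRU): [16 52 33]
  6. access 33: HIT. Cache (LRU->MRU): [16 52 33]
  7. access 16: HIT. Cache (LRU->MRU): [52 33 16]
  8. access 33: HIT. Cache (LRU->MRU): [52 16 33]
  9. access 52: HIT. Cache (LRU->MRU): [16 33 52]
  10. access 33: HIT. Cache (LRU->MRU): [16 52 33]
  11. access 33: HIT. Cache (LRU->MRU): [16 52 33]
  12. access 78: MISS. Cache (LRU->MRU): [16 52 33 78]
  13. access 16: HIT. Cache (LRU->MRU): [52 33 78 16]
  14. access 33: HIT. Cache (LRU->MRU): [52 78 16 33]
  15. access 18: MISS, evict 52. Cache (LRU->MRU): [78 16 33 18]
  16. access 33: HIT. Cache (LRU->MRU): [78 16 18 33]
Total: 11 hits, 5 misses, 1 evictions

Hit rate = 11/16

Answer: 11/16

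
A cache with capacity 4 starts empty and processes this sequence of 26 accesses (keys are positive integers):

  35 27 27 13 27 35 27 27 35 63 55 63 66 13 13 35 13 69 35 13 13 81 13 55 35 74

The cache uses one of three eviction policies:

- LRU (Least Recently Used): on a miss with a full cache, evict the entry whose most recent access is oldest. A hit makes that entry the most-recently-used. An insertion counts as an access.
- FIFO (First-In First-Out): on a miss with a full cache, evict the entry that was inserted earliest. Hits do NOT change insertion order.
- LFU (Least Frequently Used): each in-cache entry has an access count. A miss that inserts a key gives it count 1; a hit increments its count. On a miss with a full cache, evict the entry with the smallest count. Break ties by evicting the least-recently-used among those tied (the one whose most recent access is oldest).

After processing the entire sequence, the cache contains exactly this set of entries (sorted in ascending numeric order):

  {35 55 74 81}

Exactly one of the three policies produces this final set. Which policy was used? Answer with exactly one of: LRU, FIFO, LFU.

Answer: FIFO

Derivation:
Simulating under each policy and comparing final sets:
  LRU: final set = {13 35 55 74} -> differs
  FIFO: final set = {35 55 74 81} -> MATCHES target
  LFU: final set = {13 27 35 74} -> differs
Only FIFO produces the target set.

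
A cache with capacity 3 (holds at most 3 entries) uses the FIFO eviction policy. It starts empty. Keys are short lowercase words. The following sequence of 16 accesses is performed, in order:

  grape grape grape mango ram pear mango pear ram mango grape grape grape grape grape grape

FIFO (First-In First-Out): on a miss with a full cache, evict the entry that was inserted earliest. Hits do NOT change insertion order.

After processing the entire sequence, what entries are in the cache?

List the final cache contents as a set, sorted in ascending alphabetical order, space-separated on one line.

FIFO simulation (capacity=3):
  1. access grape: MISS. Cache (old->new): [grape]
  2. access grape: HIT. Cache (old->new): [grape]
  3. access grape: HIT. Cache (old->new): [grape]
  4. access mango: MISS. Cache (old->new): [grape mango]
  5. access ram: MISS. Cache (old->new): [grape mango ram]
  6. access pear: MISS, evict grape. Cache (old->new): [mango ram pear]
  7. access mango: HIT. Cache (old->new): [mango ram pear]
  8. access pear: HIT. Cache (old->new): [mango ram pear]
  9. access ram: HIT. Cache (old->new): [mango ram pear]
  10. access mango: HIT. Cache (old->new): [mango ram pear]
  11. access grape: MISS, evict mango. Cache (old->new): [ram pear grape]
  12. access grape: HIT. Cache (old->new): [ram pear grape]
  13. access grape: HIT. Cache (old->new): [ram pear grape]
  14. access grape: HIT. Cache (old->new): [ram pear grape]
  15. access grape: HIT. Cache (old->new): [ram pear grape]
  16. access grape: HIT. Cache (old->new): [ram pear grape]
Total: 11 hits, 5 misses, 2 evictions

Answer: grape pear ram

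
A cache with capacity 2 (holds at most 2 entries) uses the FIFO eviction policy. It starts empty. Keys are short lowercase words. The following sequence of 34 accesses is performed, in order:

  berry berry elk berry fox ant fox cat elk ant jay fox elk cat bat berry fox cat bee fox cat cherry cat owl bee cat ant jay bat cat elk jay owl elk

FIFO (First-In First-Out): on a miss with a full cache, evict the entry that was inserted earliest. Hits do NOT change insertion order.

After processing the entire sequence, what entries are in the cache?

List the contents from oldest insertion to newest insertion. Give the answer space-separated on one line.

Answer: owl elk

Derivation:
FIFO simulation (capacity=2):
  1. access berry: MISS. Cache (old->new): [berry]
  2. access berry: HIT. Cache (old->new): [berry]
  3. access elk: MISS. Cache (old->new): [berry elk]
  4. access berry: HIT. Cache (old->new): [berry elk]
  5. access fox: MISS, evict berry. Cache (old->new): [elk fox]
  6. access ant: MISS, evict elk. Cache (old->new): [fox ant]
  7. access fox: HIT. Cache (old->new): [fox ant]
  8. access cat: MISS, evict fox. Cache (old->new): [ant cat]
  9. access elk: MISS, evict ant. Cache (old->new): [cat elk]
  10. access ant: MISS, evict cat. Cache (old->new): [elk ant]
  11. access jay: MISS, evict elk. Cache (old->new): [ant jay]
  12. access fox: MISS, evict ant. Cache (old->new): [jay fox]
  13. access elk: MISS, evict jay. Cache (old->new): [fox elk]
  14. access cat: MISS, evict fox. Cache (old->new): [elk cat]
  15. access bat: MISS, evict elk. Cache (old->new): [cat bat]
  16. access berry: MISS, evict cat. Cache (old->new): [bat berry]
  17. access fox: MISS, evict bat. Cache (old->new): [berry fox]
  18. access cat: MISS, evict berry. Cache (old->new): [fox cat]
  19. access bee: MISS, evict fox. Cache (old->new): [cat bee]
  20. access fox: MISS, evict cat. Cache (old->new): [bee fox]
  21. access cat: MISS, evict bee. Cache (old->new): [fox cat]
  22. access cherry: MISS, evict fox. Cache (old->new): [cat cherry]
  23. access cat: HIT. Cache (old->new): [cat cherry]
  24. access owl: MISS, evict cat. Cache (old->new): [cherry owl]
  25. access bee: MISS, evict cherry. Cache (old->new): [owl bee]
  26. access cat: MISS, evict owl. Cache (old->new): [bee cat]
  27. access ant: MISS, evict bee. Cache (old->new): [cat ant]
  28. access jay: MISS, evict cat. Cache (old->new): [ant jay]
  29. access bat: MISS, evict ant. Cache (old->new): [jay bat]
  30. access cat: MISS, evict jay. Cache (old->new): [bat cat]
  31. access elk: MISS, evict bat. Cache (old->new): [cat elk]
  32. access jay: MISS, evict cat. Cache (old->new): [elk jay]
  33. access owl: MISS, evict elk. Cache (old->new): [jay owl]
  34. access elk: MISS, evict jay. Cache (old->new): [owl elk]
Total: 4 hits, 30 misses, 28 evictions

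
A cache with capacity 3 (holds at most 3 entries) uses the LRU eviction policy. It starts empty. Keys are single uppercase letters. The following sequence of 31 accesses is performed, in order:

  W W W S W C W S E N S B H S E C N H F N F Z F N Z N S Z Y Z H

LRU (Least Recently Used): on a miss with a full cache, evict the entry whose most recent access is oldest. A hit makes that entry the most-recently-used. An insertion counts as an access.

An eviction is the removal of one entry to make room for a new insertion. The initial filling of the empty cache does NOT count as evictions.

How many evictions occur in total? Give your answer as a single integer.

LRU simulation (capacity=3):
  1. access W: MISS. Cache (LRU->MRU): [W]
  2. access W: HIT. Cache (LRU->MRU): [W]
  3. access W: HIT. Cache (LRU->MRU): [W]
  4. access S: MISS. Cache (LRU->MRU): [W S]
  5. access W: HIT. Cache (LRU->MRU): [S W]
  6. access C: MISS. Cache (LRU->MRU): [S W C]
  7. access W: HIT. Cache (LRU->MRU): [S C W]
  8. access S: HIT. Cache (LRU->MRU): [C W S]
  9. access E: MISS, evict C. Cache (LRU->MRU): [W S E]
  10. access N: MISS, evict W. Cache (LRU->MRU): [S E N]
  11. access S: HIT. Cache (LRU->MRU): [E N S]
  12. access B: MISS, evict E. Cache (LRU->MRU): [N S B]
  13. access H: MISS, evict N. Cache (LRU->MRU): [S B H]
  14. access S: HIT. Cache (LRU->MRU): [B H S]
  15. access E: MISS, evict B. Cache (LRU->MRU): [H S E]
  16. access C: MISS, evict H. Cache (LRU->MRU): [S E C]
  17. access N: MISS, evict S. Cache (LRU->MRU): [E C N]
  18. access H: MISS, evict E. Cache (LRU->MRU): [C N H]
  19. access F: MISS, evict C. Cache (LRU->MRU): [N H F]
  20. access N: HIT. Cache (LRU->MRU): [H F N]
  21. access F: HIT. Cache (LRU->MRU): [H N F]
  22. access Z: MISS, evict H. Cache (LRU->MRU): [N F Z]
  23. access F: HIT. Cache (LRU->MRU): [N Z F]
  24. access N: HIT. Cache (LRU->MRU): [Z F N]
  25. access Z: HIT. Cache (LRU->MRU): [F N Z]
  26. access N: HIT. Cache (LRU->MRU): [F Z N]
  27. access S: MISS, evict F. Cache (LRU->MRU): [Z N S]
  28. access Z: HIT. Cache (LRU->MRU): [N S Z]
  29. access Y: MISS, evict N. Cache (LRU->MRU): [S Z Y]
  30. access Z: HIT. Cache (LRU->MRU): [S Y Z]
  31. access H: MISS, evict S. Cache (LRU->MRU): [Y Z H]
Total: 15 hits, 16 misses, 13 evictions

Answer: 13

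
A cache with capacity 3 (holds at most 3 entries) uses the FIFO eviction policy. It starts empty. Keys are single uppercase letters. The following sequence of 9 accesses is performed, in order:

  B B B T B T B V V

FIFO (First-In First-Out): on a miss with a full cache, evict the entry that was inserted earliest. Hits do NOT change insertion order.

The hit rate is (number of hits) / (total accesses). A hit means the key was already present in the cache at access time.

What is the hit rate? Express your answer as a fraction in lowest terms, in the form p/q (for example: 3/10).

FIFO simulation (capacity=3):
  1. access B: MISS. Cache (old->new): [B]
  2. access B: HIT. Cache (old->new): [B]
  3. access B: HIT. Cache (old->new): [B]
  4. access T: MISS. Cache (old->new): [B T]
  5. access B: HIT. Cache (old->new): [B T]
  6. access T: HIT. Cache (old->new): [B T]
  7. access B: HIT. Cache (old->new): [B T]
  8. access V: MISS. Cache (old->new): [B T V]
  9. access V: HIT. Cache (old->new): [B T V]
Total: 6 hits, 3 misses, 0 evictions

Hit rate = 6/9 = 2/3

Answer: 2/3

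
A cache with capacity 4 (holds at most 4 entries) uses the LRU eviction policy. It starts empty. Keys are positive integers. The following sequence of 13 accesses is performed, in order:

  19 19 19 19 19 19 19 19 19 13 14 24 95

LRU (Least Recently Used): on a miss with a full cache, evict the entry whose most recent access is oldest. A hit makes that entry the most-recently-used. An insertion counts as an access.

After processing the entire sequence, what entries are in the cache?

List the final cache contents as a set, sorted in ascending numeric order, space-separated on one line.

LRU simulation (capacity=4):
  1. access 19: MISS. Cache (LRU->MRU): [19]
  2. access 19: HIT. Cache (LRU->MRU): [19]
  3. access 19: HIT. Cache (LRU->MRU): [19]
  4. access 19: HIT. Cache (LRU->MRU): [19]
  5. access 19: HIT. Cache (LRU->MRU): [19]
  6. access 19: HIT. Cache (LRU->MRU): [19]
  7. access 19: HIT. Cache (LRU->MRU): [19]
  8. access 19: HIT. Cache (LRU->MRU): [19]
  9. access 19: HIT. Cache (LRU->MRU): [19]
  10. access 13: MISS. Cache (LRU->MRU): [19 13]
  11. access 14: MISS. Cache (LRU->MRU): [19 13 14]
  12. access 24: MISS. Cache (LRU->MRU): [19 13 14 24]
  13. access 95: MISS, evict 19. Cache (LRU->MRU): [13 14 24 95]
Total: 8 hits, 5 misses, 1 evictions

Answer: 13 14 24 95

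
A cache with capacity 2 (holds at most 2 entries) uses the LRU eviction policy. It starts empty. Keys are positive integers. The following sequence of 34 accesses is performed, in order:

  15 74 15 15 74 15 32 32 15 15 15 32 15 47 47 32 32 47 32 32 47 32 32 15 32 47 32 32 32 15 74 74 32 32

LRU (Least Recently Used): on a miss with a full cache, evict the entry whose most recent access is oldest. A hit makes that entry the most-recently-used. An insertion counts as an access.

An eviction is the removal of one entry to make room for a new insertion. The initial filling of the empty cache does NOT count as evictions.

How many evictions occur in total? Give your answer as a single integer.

Answer: 8

Derivation:
LRU simulation (capacity=2):
  1. access 15: MISS. Cache (LRU->MRU): [15]
  2. access 74: MISS. Cache (LRU->MRU): [15 74]
  3. access 15: HIT. Cache (LRU->MRU): [74 15]
  4. access 15: HIT. Cache (LRU->MRU): [74 15]
  5. access 74: HIT. Cache (LRU->MRU): [15 74]
  6. access 15: HIT. Cache (LRU->MRU): [74 15]
  7. access 32: MISS, evict 74. Cache (LRU->MRU): [15 32]
  8. access 32: HIT. Cache (LRU->MRU): [15 32]
  9. access 15: HIT. Cache (LRU->MRU): [32 15]
  10. access 15: HIT. Cache (LRU->MRU): [32 15]
  11. access 15: HIT. Cache (LRU->MRU): [32 15]
  12. access 32: HIT. Cache (LRU->MRU): [15 32]
  13. access 15: HIT. Cache (LRU->MRU): [32 15]
  14. access 47: MISS, evict 32. Cache (LRU->MRU): [15 47]
  15. access 47: HIT. Cache (LRU->MRU): [15 47]
  16. access 32: MISS, evict 15. Cache (LRU->MRU): [47 32]
  17. access 32: HIT. Cache (LRU->MRU): [47 32]
  18. access 47: HIT. Cache (LRU->MRU): [32 47]
  19. access 32: HIT. Cache (LRU->MRU): [47 32]
  20. access 32: HIT. Cache (LRU->MRU): [47 32]
  21. access 47: HIT. Cache (LRU->MRU): [32 47]
  22. access 32: HIT. Cache (LRU->MRU): [47 32]
  23. access 32: HIT. Cache (LRU->MRU): [47 32]
  24. access 15: MISS, evict 47. Cache (LRU->MRU): [32 15]
  25. access 32: HIT. Cache (LRU->MRU): [15 32]
  26. access 47: MISS, evict 15. Cache (LRU->MRU): [32 47]
  27. access 32: HIT. Cache (LRU->MRU): [47 32]
  28. access 32: HIT. Cache (LRU->MRU): [47 32]
  29. access 32: HIT. Cache (LRU->MRU): [47 32]
  30. access 15: MISS, evict 47. Cache (LRU->MRU): [32 15]
  31. access 74: MISS, evict 32. Cache (LRU->MRU): [15 74]
  32. access 74: HIT. Cache (LRU->MRU): [15 74]
  33. access 32: MISS, evict 15. Cache (LRU->MRU): [74 32]
  34. access 32: HIT. Cache (LRU->MRU): [74 32]
Total: 24 hits, 10 misses, 8 evictions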